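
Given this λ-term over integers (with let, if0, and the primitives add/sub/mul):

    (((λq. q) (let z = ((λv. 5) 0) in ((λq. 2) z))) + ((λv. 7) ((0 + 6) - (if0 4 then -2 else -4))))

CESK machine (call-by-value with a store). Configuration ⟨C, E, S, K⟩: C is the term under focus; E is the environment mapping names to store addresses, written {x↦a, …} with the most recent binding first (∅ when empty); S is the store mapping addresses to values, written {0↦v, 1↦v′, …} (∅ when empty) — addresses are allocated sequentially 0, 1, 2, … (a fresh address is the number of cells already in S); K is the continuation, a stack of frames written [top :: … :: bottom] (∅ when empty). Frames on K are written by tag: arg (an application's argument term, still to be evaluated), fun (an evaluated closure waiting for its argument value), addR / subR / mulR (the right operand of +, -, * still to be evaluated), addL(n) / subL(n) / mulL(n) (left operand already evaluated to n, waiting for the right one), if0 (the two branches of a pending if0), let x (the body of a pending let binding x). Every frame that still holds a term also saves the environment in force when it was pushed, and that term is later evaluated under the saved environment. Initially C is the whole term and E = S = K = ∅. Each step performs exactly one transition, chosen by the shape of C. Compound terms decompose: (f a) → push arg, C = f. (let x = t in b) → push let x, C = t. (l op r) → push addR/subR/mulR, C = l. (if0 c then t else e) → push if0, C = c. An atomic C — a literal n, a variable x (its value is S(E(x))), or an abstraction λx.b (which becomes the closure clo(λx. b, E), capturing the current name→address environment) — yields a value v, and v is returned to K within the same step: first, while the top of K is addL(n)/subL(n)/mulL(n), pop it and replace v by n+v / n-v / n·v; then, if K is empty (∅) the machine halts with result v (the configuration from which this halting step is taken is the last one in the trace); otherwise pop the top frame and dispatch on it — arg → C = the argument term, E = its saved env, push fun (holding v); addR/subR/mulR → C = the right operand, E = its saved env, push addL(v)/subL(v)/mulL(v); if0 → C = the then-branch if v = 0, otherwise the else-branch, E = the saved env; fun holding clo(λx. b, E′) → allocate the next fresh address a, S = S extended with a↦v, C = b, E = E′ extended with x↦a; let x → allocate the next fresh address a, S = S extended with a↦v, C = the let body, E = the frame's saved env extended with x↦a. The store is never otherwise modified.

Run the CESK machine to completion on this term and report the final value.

t=0: [C=(((λq. q) (let z = ((λv. 5) 0) in ((λq. 2) z))) + ((λv. 7) ((0 + 6) - (if0 4 then -2 else -4)))) | E=∅ | S=∅ | K=∅]
t=1: [C=((λq. q) (let z = ((λv. 5) 0) in ((λq. 2) z))) | E=∅ | S=∅ | K=[addR]]
t=2: [C=(λq. q) | E=∅ | S=∅ | K=[arg :: addR]]
t=3: [C=(let z = ((λv. 5) 0) in ((λq. 2) z)) | E=∅ | S=∅ | K=[fun :: addR]]
t=4: [C=((λv. 5) 0) | E=∅ | S=∅ | K=[let z :: fun :: addR]]
t=5: [C=(λv. 5) | E=∅ | S=∅ | K=[arg :: let z :: fun :: addR]]
t=6: [C=0 | E=∅ | S=∅ | K=[fun :: let z :: fun :: addR]]
t=7: [C=5 | E={v↦0} | S={0↦0} | K=[let z :: fun :: addR]]
t=8: [C=((λq. 2) z) | E={z↦1} | S={0↦0, 1↦5} | K=[fun :: addR]]
t=9: [C=(λq. 2) | E={z↦1} | S={0↦0, 1↦5} | K=[arg :: fun :: addR]]
t=10: [C=z | E={z↦1} | S={0↦0, 1↦5} | K=[fun :: fun :: addR]]
t=11: [C=2 | E={q↦2, z↦1} | S={0↦0, 1↦5, 2↦5} | K=[fun :: addR]]
t=12: [C=q | E={q↦3} | S={0↦0, 1↦5, 2↦5, 3↦2} | K=[addR]]
t=13: [C=((λv. 7) ((0 + 6) - (if0 4 then -2 else -4))) | E=∅ | S={0↦0, 1↦5, 2↦5, 3↦2} | K=[addL(2)]]
t=14: [C=(λv. 7) | E=∅ | S={0↦0, 1↦5, 2↦5, 3↦2} | K=[arg :: addL(2)]]
t=15: [C=((0 + 6) - (if0 4 then -2 else -4)) | E=∅ | S={0↦0, 1↦5, 2↦5, 3↦2} | K=[fun :: addL(2)]]
t=16: [C=(0 + 6) | E=∅ | S={0↦0, 1↦5, 2↦5, 3↦2} | K=[subR :: fun :: addL(2)]]
t=17: [C=0 | E=∅ | S={0↦0, 1↦5, 2↦5, 3↦2} | K=[addR :: subR :: fun :: addL(2)]]
t=18: [C=6 | E=∅ | S={0↦0, 1↦5, 2↦5, 3↦2} | K=[addL(0) :: subR :: fun :: addL(2)]]
t=19: [C=(if0 4 then -2 else -4) | E=∅ | S={0↦0, 1↦5, 2↦5, 3↦2} | K=[subL(6) :: fun :: addL(2)]]
t=20: [C=4 | E=∅ | S={0↦0, 1↦5, 2↦5, 3↦2} | K=[if0 :: subL(6) :: fun :: addL(2)]]
t=21: [C=-4 | E=∅ | S={0↦0, 1↦5, 2↦5, 3↦2} | K=[subL(6) :: fun :: addL(2)]]
t=22: [C=7 | E={v↦4} | S={0↦0, 1↦5, 2↦5, 3↦2, 4↦10} | K=[addL(2)]]
→ final value 9

Answer: 9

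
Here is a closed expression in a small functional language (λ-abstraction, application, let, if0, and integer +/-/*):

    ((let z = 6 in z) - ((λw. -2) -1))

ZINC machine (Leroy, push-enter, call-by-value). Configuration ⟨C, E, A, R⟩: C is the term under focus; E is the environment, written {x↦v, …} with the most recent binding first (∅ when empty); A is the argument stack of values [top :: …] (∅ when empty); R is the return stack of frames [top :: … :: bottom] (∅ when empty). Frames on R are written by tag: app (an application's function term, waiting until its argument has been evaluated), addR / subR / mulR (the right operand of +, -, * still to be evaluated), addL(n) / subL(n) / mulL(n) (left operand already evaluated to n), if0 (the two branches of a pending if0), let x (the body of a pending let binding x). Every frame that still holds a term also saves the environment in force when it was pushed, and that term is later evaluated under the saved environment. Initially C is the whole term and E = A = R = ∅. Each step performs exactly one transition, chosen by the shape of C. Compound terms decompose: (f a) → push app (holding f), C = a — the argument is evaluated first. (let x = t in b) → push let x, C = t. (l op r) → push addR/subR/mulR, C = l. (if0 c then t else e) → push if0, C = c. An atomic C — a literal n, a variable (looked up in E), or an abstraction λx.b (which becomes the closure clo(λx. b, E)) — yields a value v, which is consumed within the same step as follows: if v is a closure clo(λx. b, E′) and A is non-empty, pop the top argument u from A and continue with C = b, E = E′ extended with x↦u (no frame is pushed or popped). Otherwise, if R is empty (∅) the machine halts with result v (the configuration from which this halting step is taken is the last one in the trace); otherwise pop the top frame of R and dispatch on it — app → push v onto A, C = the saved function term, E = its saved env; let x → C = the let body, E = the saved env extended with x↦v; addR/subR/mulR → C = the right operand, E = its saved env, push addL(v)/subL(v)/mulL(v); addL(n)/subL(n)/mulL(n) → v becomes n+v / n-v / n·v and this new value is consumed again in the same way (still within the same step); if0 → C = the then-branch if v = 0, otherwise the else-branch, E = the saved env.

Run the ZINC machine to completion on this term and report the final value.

[0] ⟨C=((let z = 6 in z) - ((λw. -2) -1)); E=∅; A=∅; R=∅⟩
[1] ⟨C=(let z = 6 in z); E=∅; A=∅; R=[subR]⟩
[2] ⟨C=6; E=∅; A=∅; R=[let z :: subR]⟩
[3] ⟨C=z; E={z↦6}; A=∅; R=[subR]⟩
[4] ⟨C=((λw. -2) -1); E=∅; A=∅; R=[subL(6)]⟩
[5] ⟨C=-1; E=∅; A=∅; R=[app :: subL(6)]⟩
[6] ⟨C=(λw. -2); E=∅; A=[-1]; R=[subL(6)]⟩
[7] ⟨C=-2; E={w↦-1}; A=∅; R=[subL(6)]⟩
→ final value 8

Answer: 8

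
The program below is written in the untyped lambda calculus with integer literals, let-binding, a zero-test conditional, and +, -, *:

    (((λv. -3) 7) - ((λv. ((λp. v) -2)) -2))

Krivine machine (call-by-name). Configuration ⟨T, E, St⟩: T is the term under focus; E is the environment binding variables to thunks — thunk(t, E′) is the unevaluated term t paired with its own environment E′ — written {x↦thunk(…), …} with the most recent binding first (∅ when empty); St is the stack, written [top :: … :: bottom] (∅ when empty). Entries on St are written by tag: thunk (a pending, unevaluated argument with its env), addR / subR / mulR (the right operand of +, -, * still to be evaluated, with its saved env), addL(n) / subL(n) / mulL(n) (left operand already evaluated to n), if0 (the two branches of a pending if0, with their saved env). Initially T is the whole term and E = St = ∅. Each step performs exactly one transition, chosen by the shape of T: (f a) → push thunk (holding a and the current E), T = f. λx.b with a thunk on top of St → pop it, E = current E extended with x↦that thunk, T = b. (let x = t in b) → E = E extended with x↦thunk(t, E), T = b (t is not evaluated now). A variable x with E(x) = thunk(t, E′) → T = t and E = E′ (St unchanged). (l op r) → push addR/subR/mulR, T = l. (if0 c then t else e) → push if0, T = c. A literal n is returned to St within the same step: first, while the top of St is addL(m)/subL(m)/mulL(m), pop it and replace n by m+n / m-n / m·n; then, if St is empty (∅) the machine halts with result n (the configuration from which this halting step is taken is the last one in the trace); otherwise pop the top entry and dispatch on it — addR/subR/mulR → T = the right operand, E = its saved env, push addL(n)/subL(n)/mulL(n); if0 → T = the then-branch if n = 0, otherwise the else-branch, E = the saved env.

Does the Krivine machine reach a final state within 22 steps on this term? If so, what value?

step 0: <T=(((λv. -3) 7) - ((λv. ((λp. v) -2)) -2)), E=∅, St=∅>
step 1: <T=((λv. -3) 7), E=∅, St=[subR]>
step 2: <T=(λv. -3), E=∅, St=[thunk :: subR]>
step 3: <T=-3, E={v↦thunk(7, ∅)}, St=[subR]>
step 4: <T=((λv. ((λp. v) -2)) -2), E=∅, St=[subL(-3)]>
step 5: <T=(λv. ((λp. v) -2)), E=∅, St=[thunk :: subL(-3)]>
step 6: <T=((λp. v) -2), E={v↦thunk(-2, ∅)}, St=[subL(-3)]>
step 7: <T=(λp. v), E={v↦thunk(-2, ∅)}, St=[thunk :: subL(-3)]>
step 8: <T=v, E={p↦thunk(-2, {v↦thunk(-2, ∅)}), v↦thunk(-2, ∅)}, St=[subL(-3)]>
step 9: <T=-2, E=∅, St=[subL(-3)]>
→ final value -1

Answer: -1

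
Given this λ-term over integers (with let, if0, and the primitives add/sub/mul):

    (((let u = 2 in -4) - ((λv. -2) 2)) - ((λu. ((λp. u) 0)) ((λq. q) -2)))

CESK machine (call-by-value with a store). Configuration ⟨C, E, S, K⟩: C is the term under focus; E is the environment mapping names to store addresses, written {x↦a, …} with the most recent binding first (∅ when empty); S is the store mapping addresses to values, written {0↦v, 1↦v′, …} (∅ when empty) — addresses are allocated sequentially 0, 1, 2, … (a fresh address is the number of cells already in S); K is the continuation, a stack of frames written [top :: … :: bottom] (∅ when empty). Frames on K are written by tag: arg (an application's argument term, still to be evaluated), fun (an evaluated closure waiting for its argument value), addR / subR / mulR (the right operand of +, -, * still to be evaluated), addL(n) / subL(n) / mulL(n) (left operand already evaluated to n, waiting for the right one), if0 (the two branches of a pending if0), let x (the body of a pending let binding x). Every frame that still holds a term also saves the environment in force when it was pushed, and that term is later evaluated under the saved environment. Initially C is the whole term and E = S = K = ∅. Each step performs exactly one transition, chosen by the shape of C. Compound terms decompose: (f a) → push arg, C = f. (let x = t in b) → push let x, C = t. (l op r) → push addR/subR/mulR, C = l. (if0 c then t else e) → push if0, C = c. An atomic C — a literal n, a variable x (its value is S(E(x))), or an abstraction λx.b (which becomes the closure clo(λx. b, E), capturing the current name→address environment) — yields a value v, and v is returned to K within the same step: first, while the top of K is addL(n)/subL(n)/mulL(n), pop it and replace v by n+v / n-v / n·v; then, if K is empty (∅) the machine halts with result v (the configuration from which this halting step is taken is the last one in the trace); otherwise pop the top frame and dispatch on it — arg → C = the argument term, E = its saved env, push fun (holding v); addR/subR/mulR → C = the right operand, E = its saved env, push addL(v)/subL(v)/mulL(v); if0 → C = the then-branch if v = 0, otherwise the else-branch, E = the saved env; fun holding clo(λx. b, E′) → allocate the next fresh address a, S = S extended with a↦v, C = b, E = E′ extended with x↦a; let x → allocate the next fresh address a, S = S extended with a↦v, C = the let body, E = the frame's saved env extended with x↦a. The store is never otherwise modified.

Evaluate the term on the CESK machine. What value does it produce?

step 0: ⟨C=(((let u = 2 in -4) - ((λv. -2) 2)) - ((λu. ((λp. u) 0)) ((λq. q) -2))); E=∅; S=∅; K=∅⟩
step 1: ⟨C=((let u = 2 in -4) - ((λv. -2) 2)); E=∅; S=∅; K=[subR]⟩
step 2: ⟨C=(let u = 2 in -4); E=∅; S=∅; K=[subR :: subR]⟩
step 3: ⟨C=2; E=∅; S=∅; K=[let u :: subR :: subR]⟩
step 4: ⟨C=-4; E={u↦0}; S={0↦2}; K=[subR :: subR]⟩
step 5: ⟨C=((λv. -2) 2); E=∅; S={0↦2}; K=[subL(-4) :: subR]⟩
step 6: ⟨C=(λv. -2); E=∅; S={0↦2}; K=[arg :: subL(-4) :: subR]⟩
step 7: ⟨C=2; E=∅; S={0↦2}; K=[fun :: subL(-4) :: subR]⟩
step 8: ⟨C=-2; E={v↦1}; S={0↦2, 1↦2}; K=[subL(-4) :: subR]⟩
step 9: ⟨C=((λu. ((λp. u) 0)) ((λq. q) -2)); E=∅; S={0↦2, 1↦2}; K=[subL(-2)]⟩
step 10: ⟨C=(λu. ((λp. u) 0)); E=∅; S={0↦2, 1↦2}; K=[arg :: subL(-2)]⟩
step 11: ⟨C=((λq. q) -2); E=∅; S={0↦2, 1↦2}; K=[fun :: subL(-2)]⟩
step 12: ⟨C=(λq. q); E=∅; S={0↦2, 1↦2}; K=[arg :: fun :: subL(-2)]⟩
step 13: ⟨C=-2; E=∅; S={0↦2, 1↦2}; K=[fun :: fun :: subL(-2)]⟩
step 14: ⟨C=q; E={q↦2}; S={0↦2, 1↦2, 2↦-2}; K=[fun :: subL(-2)]⟩
step 15: ⟨C=((λp. u) 0); E={u↦3}; S={0↦2, 1↦2, 2↦-2, 3↦-2}; K=[subL(-2)]⟩
step 16: ⟨C=(λp. u); E={u↦3}; S={0↦2, 1↦2, 2↦-2, 3↦-2}; K=[arg :: subL(-2)]⟩
step 17: ⟨C=0; E={u↦3}; S={0↦2, 1↦2, 2↦-2, 3↦-2}; K=[fun :: subL(-2)]⟩
step 18: ⟨C=u; E={p↦4, u↦3}; S={0↦2, 1↦2, 2↦-2, 3↦-2, 4↦0}; K=[subL(-2)]⟩
→ final value 0

Answer: 0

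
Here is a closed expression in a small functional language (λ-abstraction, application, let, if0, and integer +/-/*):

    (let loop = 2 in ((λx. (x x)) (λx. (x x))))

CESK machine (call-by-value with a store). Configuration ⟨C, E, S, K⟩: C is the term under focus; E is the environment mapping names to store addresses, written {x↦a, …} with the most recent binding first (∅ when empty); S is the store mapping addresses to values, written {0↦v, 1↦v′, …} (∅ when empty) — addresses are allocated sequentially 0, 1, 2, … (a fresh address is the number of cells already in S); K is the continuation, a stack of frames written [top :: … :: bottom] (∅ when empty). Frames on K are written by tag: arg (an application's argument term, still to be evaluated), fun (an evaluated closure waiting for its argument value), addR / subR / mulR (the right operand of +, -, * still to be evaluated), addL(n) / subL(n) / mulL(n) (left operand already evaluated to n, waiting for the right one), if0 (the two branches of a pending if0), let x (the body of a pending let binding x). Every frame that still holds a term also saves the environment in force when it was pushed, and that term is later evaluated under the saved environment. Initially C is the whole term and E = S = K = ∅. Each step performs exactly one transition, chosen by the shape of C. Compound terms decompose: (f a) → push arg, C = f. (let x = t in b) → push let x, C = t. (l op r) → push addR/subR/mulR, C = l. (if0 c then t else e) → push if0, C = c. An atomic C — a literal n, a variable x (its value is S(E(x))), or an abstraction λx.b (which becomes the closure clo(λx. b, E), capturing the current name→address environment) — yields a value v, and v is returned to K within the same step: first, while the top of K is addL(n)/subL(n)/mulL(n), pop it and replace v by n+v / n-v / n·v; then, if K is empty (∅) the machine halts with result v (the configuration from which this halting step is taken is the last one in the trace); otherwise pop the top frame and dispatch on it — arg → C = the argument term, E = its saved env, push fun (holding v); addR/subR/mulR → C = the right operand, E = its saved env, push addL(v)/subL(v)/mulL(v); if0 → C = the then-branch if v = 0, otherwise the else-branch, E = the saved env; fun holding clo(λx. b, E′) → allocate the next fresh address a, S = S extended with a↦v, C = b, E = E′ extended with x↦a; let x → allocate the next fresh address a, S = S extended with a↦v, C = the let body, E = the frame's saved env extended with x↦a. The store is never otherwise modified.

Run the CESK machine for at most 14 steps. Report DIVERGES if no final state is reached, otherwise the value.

0. <C=(let loop = 2 in ((λx. (x x)) (λx. (x x)))), E=∅, S=∅, K=∅>
1. <C=2, E=∅, S=∅, K=[let loop]>
2. <C=((λx. (x x)) (λx. (x x))), E={loop↦0}, S={0↦2}, K=∅>
3. <C=(λx. (x x)), E={loop↦0}, S={0↦2}, K=[arg]>
4. <C=(λx. (x x)), E={loop↦0}, S={0↦2}, K=[fun]>
5. <C=(x x), E={x↦1, loop↦0}, S={0↦2, 1↦clo(λx. (x x), {loop↦0})}, K=∅>
6. <C=x, E={x↦1, loop↦0}, S={0↦2, 1↦clo(λx. (x x), {loop↦0})}, K=[arg]>
7. <C=x, E={x↦1, loop↦0}, S={0↦2, 1↦clo(λx. (x x), {loop↦0})}, K=[fun]>
8. <C=(x x), E={x↦2, loop↦0}, S={0↦2, 1↦clo(λx. (x x), {loop↦0}), 2↦clo(λx. (x x), {loop↦0})}, K=∅>
9. <C=x, E={x↦2, loop↦0}, S={0↦2, 1↦clo(λx. (x x), {loop↦0}), 2↦clo(λx. (x x), {loop↦0})}, K=[arg]>
10. <C=x, E={x↦2, loop↦0}, S={0↦2, 1↦clo(λx. (x x), {loop↦0}), 2↦clo(λx. (x x), {loop↦0})}, K=[fun]>
11. <C=(x x), E={x↦3, loop↦0}, S={0↦2, 1↦clo(λx. (x x), {loop↦0}), 2↦clo(λx. (x x), {loop↦0}), 3↦clo(λx. (x x), {loop↦0})}, K=∅>
12. <C=x, E={x↦3, loop↦0}, S={0↦2, 1↦clo(λx. (x x), {loop↦0}), 2↦clo(λx. (x x), {loop↦0}), 3↦clo(λx. (x x), {loop↦0})}, K=[arg]>
13. <C=x, E={x↦3, loop↦0}, S={0↦2, 1↦clo(λx. (x x), {loop↦0}), 2↦clo(λx. (x x), {loop↦0}), 3↦clo(λx. (x x), {loop↦0})}, K=[fun]>
14. <C=(x x), E={x↦4, loop↦0}, S={0↦2, 1↦clo(λx. (x x), {loop↦0}), 2↦clo(λx. (x x), {loop↦0}), 3↦clo(λx. (x x), {loop↦0}), 4↦clo(λx. (x x), {loop↦0})}, K=∅>
→ 14 transitions taken and the configuration is still not final: no result within 14 steps

Answer: DIVERGES (no final state within 14 steps)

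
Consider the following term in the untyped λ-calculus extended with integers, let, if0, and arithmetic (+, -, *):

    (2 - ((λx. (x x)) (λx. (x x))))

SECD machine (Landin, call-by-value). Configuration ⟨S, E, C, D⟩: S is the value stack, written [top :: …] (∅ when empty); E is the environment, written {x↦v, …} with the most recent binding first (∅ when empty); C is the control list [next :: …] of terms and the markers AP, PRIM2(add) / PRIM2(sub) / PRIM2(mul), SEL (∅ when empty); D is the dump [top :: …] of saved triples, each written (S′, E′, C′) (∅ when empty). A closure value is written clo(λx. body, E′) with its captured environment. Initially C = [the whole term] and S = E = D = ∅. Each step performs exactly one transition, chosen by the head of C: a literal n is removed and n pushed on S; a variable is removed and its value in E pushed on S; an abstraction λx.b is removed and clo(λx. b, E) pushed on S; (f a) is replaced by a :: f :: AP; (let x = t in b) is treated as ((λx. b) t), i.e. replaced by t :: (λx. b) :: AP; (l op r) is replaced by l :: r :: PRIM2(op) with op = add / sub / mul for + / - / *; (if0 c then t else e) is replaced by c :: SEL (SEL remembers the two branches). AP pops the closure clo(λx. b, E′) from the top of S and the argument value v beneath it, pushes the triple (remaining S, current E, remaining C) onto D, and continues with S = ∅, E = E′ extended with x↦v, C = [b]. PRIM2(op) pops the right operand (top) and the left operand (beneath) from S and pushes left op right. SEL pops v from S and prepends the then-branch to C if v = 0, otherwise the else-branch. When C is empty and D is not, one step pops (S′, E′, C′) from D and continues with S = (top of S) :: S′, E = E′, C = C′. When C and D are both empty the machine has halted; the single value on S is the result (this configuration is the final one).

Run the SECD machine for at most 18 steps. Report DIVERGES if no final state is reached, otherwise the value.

Answer: DIVERGES (no final state within 18 steps)

Execution trace:
[0] [S=∅ | E=∅ | C=[(2 - ((λx. (x x)) (λx. (x x))))] | D=∅]
[1] [S=∅ | E=∅ | C=[2 :: ((λx. (x x)) (λx. (x x))) :: PRIM2(sub)] | D=∅]
[2] [S=[2] | E=∅ | C=[((λx. (x x)) (λx. (x x))) :: PRIM2(sub)] | D=∅]
[3] [S=[2] | E=∅ | C=[(λx. (x x)) :: (λx. (x x)) :: AP :: PRIM2(sub)] | D=∅]
[4] [S=[clo(λx. (x x), ∅) :: 2] | E=∅ | C=[(λx. (x x)) :: AP :: PRIM2(sub)] | D=∅]
[5] [S=[clo(λx. (x x), ∅) :: clo(λx. (x x), ∅) :: 2] | E=∅ | C=[AP :: PRIM2(sub)] | D=∅]
[6] [S=∅ | E={x↦clo(λx. (x x), ∅)} | C=[(x x)] | D=[([2], ∅, [PRIM2(sub)])]]
[7] [S=∅ | E={x↦clo(λx. (x x), ∅)} | C=[x :: x :: AP] | D=[([2], ∅, [PRIM2(sub)])]]
[8] [S=[clo(λx. (x x), ∅)] | E={x↦clo(λx. (x x), ∅)} | C=[x :: AP] | D=[([2], ∅, [PRIM2(sub)])]]
[9] [S=[clo(λx. (x x), ∅) :: clo(λx. (x x), ∅)] | E={x↦clo(λx. (x x), ∅)} | C=[AP] | D=[([2], ∅, [PRIM2(sub)])]]
[10] [S=∅ | E={x↦clo(λx. (x x), ∅)} | C=[(x x)] | D=[(∅, {x↦clo(λx. (x x), ∅)}, ∅) :: ([2], ∅, [PRIM2(sub)])]]
[11] [S=∅ | E={x↦clo(λx. (x x), ∅)} | C=[x :: x :: AP] | D=[(∅, {x↦clo(λx. (x x), ∅)}, ∅) :: ([2], ∅, [PRIM2(sub)])]]
[12] [S=[clo(λx. (x x), ∅)] | E={x↦clo(λx. (x x), ∅)} | C=[x :: AP] | D=[(∅, {x↦clo(λx. (x x), ∅)}, ∅) :: ([2], ∅, [PRIM2(sub)])]]
[13] [S=[clo(λx. (x x), ∅) :: clo(λx. (x x), ∅)] | E={x↦clo(λx. (x x), ∅)} | C=[AP] | D=[(∅, {x↦clo(λx. (x x), ∅)}, ∅) :: ([2], ∅, [PRIM2(sub)])]]
[14] [S=∅ | E={x↦clo(λx. (x x), ∅)} | C=[(x x)] | D=[(∅, {x↦clo(λx. (x x), ∅)}, ∅) :: (∅, {x↦clo(λx. (x x), ∅)}, ∅) :: ([2], ∅, [PRIM2(sub)])]]
[15] [S=∅ | E={x↦clo(λx. (x x), ∅)} | C=[x :: x :: AP] | D=[(∅, {x↦clo(λx. (x x), ∅)}, ∅) :: (∅, {x↦clo(λx. (x x), ∅)}, ∅) :: ([2], ∅, [PRIM2(sub)])]]
[16] [S=[clo(λx. (x x), ∅)] | E={x↦clo(λx. (x x), ∅)} | C=[x :: AP] | D=[(∅, {x↦clo(λx. (x x), ∅)}, ∅) :: (∅, {x↦clo(λx. (x x), ∅)}, ∅) :: ([2], ∅, [PRIM2(sub)])]]
[17] [S=[clo(λx. (x x), ∅) :: clo(λx. (x x), ∅)] | E={x↦clo(λx. (x x), ∅)} | C=[AP] | D=[(∅, {x↦clo(λx. (x x), ∅)}, ∅) :: (∅, {x↦clo(λx. (x x), ∅)}, ∅) :: ([2], ∅, [PRIM2(sub)])]]
[18] [S=∅ | E={x↦clo(λx. (x x), ∅)} | C=[(x x)] | D=[(∅, {x↦clo(λx. (x x), ∅)}, ∅) :: (∅, {x↦clo(λx. (x x), ∅)}, ∅) :: (∅, {x↦clo(λx. (x x), ∅)}, ∅) :: ([2], ∅, [PRIM2(sub)])]]
→ 18 transitions taken and the configuration is still not final: no result within 18 steps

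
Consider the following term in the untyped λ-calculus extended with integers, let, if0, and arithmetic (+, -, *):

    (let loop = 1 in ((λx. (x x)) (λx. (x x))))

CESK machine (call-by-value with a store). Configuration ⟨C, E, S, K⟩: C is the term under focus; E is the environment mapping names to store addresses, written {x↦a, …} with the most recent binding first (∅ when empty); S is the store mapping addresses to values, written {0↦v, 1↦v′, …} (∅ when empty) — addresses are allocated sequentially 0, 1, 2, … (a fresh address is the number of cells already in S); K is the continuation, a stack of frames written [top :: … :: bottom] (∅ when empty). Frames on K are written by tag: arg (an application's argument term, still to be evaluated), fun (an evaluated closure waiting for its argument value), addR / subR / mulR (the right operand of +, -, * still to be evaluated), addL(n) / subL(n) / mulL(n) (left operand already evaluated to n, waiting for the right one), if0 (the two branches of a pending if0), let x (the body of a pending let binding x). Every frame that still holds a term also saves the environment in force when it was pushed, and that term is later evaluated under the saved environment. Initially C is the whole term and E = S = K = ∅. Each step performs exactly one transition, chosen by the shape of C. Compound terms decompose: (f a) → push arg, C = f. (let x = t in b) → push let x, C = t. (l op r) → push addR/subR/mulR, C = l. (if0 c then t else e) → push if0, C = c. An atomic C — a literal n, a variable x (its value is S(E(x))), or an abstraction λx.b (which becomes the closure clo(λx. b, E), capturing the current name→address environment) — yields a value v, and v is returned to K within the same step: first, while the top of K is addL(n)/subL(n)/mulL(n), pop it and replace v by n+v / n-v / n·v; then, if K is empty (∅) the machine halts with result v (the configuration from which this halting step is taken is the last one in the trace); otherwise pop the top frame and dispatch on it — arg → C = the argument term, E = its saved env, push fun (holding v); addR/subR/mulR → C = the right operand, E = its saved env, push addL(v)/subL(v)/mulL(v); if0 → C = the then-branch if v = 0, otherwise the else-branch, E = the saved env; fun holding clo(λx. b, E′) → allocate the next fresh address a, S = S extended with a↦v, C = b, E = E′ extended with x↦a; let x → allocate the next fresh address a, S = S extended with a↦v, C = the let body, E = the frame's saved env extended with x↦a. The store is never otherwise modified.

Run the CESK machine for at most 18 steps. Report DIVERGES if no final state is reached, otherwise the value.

Answer: DIVERGES (no final state within 18 steps)

Derivation:
[0] [C=(let loop = 1 in ((λx. (x x)) (λx. (x x)))) | E=∅ | S=∅ | K=∅]
[1] [C=1 | E=∅ | S=∅ | K=[let loop]]
[2] [C=((λx. (x x)) (λx. (x x))) | E={loop↦0} | S={0↦1} | K=∅]
[3] [C=(λx. (x x)) | E={loop↦0} | S={0↦1} | K=[arg]]
[4] [C=(λx. (x x)) | E={loop↦0} | S={0↦1} | K=[fun]]
[5] [C=(x x) | E={x↦1, loop↦0} | S={0↦1, 1↦clo(λx. (x x), {loop↦0})} | K=∅]
[6] [C=x | E={x↦1, loop↦0} | S={0↦1, 1↦clo(λx. (x x), {loop↦0})} | K=[arg]]
[7] [C=x | E={x↦1, loop↦0} | S={0↦1, 1↦clo(λx. (x x), {loop↦0})} | K=[fun]]
[8] [C=(x x) | E={x↦2, loop↦0} | S={0↦1, 1↦clo(λx. (x x), {loop↦0}), 2↦clo(λx. (x x), {loop↦0})} | K=∅]
[9] [C=x | E={x↦2, loop↦0} | S={0↦1, 1↦clo(λx. (x x), {loop↦0}), 2↦clo(λx. (x x), {loop↦0})} | K=[arg]]
[10] [C=x | E={x↦2, loop↦0} | S={0↦1, 1↦clo(λx. (x x), {loop↦0}), 2↦clo(λx. (x x), {loop↦0})} | K=[fun]]
[11] [C=(x x) | E={x↦3, loop↦0} | S={0↦1, 1↦clo(λx. (x x), {loop↦0}), 2↦clo(λx. (x x), {loop↦0}), 3↦clo(λx. (x x), {loop↦0})} | K=∅]
[12] [C=x | E={x↦3, loop↦0} | S={0↦1, 1↦clo(λx. (x x), {loop↦0}), 2↦clo(λx. (x x), {loop↦0}), 3↦clo(λx. (x x), {loop↦0})} | K=[arg]]
[13] [C=x | E={x↦3, loop↦0} | S={0↦1, 1↦clo(λx. (x x), {loop↦0}), 2↦clo(λx. (x x), {loop↦0}), 3↦clo(λx. (x x), {loop↦0})} | K=[fun]]
[14] [C=(x x) | E={x↦4, loop↦0} | S={0↦1, 1↦clo(λx. (x x), {loop↦0}), 2↦clo(λx. (x x), {loop↦0}), 3↦clo(λx. (x x), {loop↦0}), 4↦clo(λx. (x x), {loop↦0})} | K=∅]
[15] [C=x | E={x↦4, loop↦0} | S={0↦1, 1↦clo(λx. (x x), {loop↦0}), 2↦clo(λx. (x x), {loop↦0}), 3↦clo(λx. (x x), {loop↦0}), 4↦clo(λx. (x x), {loop↦0})} | K=[arg]]
[16] [C=x | E={x↦4, loop↦0} | S={0↦1, 1↦clo(λx. (x x), {loop↦0}), 2↦clo(λx. (x x), {loop↦0}), 3↦clo(λx. (x x), {loop↦0}), 4↦clo(λx. (x x), {loop↦0})} | K=[fun]]
[17] [C=(x x) | E={x↦5, loop↦0} | S={0↦1, 1↦clo(λx. (x x), {loop↦0}), 2↦clo(λx. (x x), {loop↦0}), 3↦clo(λx. (x x), {loop↦0}), 4↦clo(λx. (x x), {loop↦0}), 5↦clo(λx. (x x), {loop↦0})} | K=∅]
[18] [C=x | E={x↦5, loop↦0} | S={0↦1, 1↦clo(λx. (x x), {loop↦0}), 2↦clo(λx. (x x), {loop↦0}), 3↦clo(λx. (x x), {loop↦0}), 4↦clo(λx. (x x), {loop↦0}), 5↦clo(λx. (x x), {loop↦0})} | K=[arg]]
→ 18 transitions taken and the configuration is still not final: no result within 18 steps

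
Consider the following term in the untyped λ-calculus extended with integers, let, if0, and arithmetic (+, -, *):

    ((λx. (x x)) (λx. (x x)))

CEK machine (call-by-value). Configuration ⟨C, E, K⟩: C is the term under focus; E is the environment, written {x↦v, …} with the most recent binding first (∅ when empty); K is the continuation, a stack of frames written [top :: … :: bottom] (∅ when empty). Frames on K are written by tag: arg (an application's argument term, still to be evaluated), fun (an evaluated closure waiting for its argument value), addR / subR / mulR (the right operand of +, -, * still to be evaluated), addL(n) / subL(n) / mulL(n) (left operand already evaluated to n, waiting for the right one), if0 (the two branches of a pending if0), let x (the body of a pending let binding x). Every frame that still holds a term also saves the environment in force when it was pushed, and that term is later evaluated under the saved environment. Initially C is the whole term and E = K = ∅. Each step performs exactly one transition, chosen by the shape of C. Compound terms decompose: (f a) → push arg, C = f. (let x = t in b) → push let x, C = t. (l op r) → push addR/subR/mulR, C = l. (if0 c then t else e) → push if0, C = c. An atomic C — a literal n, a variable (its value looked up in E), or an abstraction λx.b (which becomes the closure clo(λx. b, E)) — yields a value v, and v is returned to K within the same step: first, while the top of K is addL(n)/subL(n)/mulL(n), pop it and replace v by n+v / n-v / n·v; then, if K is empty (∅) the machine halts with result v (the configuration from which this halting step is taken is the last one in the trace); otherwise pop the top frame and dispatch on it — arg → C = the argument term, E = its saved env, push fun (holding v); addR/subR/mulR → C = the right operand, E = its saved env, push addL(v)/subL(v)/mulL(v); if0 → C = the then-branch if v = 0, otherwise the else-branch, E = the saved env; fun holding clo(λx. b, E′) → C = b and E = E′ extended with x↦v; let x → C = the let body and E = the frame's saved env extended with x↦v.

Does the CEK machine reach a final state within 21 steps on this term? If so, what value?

[0] ⟨C=((λx. (x x)) (λx. (x x))); E=∅; K=∅⟩
[1] ⟨C=(λx. (x x)); E=∅; K=[arg]⟩
[2] ⟨C=(λx. (x x)); E=∅; K=[fun]⟩
[3] ⟨C=(x x); E={x↦clo(λx. (x x), ∅)}; K=∅⟩
[4] ⟨C=x; E={x↦clo(λx. (x x), ∅)}; K=[arg]⟩
[5] ⟨C=x; E={x↦clo(λx. (x x), ∅)}; K=[fun]⟩
… configuration repeats with period 3 (steps 3–5 recur indefinitely) …

Answer: DIVERGES (no final state within 21 steps)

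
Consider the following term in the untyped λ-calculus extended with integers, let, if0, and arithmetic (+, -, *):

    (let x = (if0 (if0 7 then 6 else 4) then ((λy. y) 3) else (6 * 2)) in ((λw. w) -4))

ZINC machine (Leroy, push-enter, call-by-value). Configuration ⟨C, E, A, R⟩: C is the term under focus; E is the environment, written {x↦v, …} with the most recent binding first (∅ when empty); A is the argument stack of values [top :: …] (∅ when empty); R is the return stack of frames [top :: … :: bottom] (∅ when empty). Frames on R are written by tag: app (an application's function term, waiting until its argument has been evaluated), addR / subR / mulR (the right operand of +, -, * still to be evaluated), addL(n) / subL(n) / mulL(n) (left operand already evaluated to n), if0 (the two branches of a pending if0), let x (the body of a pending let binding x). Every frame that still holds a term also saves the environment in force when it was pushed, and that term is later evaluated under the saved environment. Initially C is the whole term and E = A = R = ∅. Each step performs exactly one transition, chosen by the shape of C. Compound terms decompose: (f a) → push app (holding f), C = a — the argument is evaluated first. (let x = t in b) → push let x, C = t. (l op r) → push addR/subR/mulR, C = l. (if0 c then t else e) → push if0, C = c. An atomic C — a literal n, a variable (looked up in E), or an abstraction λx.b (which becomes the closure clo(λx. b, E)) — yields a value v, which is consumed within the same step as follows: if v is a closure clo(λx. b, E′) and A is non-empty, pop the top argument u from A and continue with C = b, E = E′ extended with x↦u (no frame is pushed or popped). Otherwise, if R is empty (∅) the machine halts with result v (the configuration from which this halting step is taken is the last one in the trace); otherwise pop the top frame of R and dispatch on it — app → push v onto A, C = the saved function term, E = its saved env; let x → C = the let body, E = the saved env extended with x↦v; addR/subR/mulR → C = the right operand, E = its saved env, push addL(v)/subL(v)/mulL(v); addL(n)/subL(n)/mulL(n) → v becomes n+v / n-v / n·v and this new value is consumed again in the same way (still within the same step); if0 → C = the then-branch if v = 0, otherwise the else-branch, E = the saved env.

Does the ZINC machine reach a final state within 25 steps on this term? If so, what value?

t=0: <C=(let x = (if0 (if0 7 then 6 else 4) then ((λy. y) 3) else (6 * 2)) in ((λw. w) -4)), E=∅, A=∅, R=∅>
t=1: <C=(if0 (if0 7 then 6 else 4) then ((λy. y) 3) else (6 * 2)), E=∅, A=∅, R=[let x]>
t=2: <C=(if0 7 then 6 else 4), E=∅, A=∅, R=[if0 :: let x]>
t=3: <C=7, E=∅, A=∅, R=[if0 :: if0 :: let x]>
t=4: <C=4, E=∅, A=∅, R=[if0 :: let x]>
t=5: <C=(6 * 2), E=∅, A=∅, R=[let x]>
t=6: <C=6, E=∅, A=∅, R=[mulR :: let x]>
t=7: <C=2, E=∅, A=∅, R=[mulL(6) :: let x]>
t=8: <C=((λw. w) -4), E={x↦12}, A=∅, R=∅>
t=9: <C=-4, E={x↦12}, A=∅, R=[app]>
t=10: <C=(λw. w), E={x↦12}, A=[-4], R=∅>
t=11: <C=w, E={w↦-4, x↦12}, A=∅, R=∅>
→ final value -4

Answer: -4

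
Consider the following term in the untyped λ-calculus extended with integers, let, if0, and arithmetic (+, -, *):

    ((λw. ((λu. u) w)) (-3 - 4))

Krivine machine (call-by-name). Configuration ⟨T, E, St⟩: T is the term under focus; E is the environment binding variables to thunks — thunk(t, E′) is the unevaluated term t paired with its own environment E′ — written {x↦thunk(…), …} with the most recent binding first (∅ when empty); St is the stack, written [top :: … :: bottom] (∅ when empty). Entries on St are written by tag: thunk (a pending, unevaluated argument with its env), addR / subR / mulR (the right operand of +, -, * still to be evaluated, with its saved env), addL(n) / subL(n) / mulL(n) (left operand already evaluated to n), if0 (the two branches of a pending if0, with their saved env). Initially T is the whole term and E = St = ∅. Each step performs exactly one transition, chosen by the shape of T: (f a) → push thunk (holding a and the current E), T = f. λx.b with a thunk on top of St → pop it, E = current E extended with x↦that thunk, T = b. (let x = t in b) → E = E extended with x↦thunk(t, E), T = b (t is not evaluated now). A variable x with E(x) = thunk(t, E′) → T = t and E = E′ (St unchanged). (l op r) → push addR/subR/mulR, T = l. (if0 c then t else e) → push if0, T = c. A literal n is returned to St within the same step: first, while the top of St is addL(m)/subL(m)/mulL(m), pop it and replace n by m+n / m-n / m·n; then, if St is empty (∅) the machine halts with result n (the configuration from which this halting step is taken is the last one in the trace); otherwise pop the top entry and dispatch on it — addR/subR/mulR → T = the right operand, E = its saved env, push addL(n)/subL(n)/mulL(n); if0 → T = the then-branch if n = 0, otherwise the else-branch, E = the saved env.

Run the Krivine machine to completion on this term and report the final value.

step 0: <T=((λw. ((λu. u) w)) (-3 - 4)), E=∅, St=∅>
step 1: <T=(λw. ((λu. u) w)), E=∅, St=[thunk]>
step 2: <T=((λu. u) w), E={w↦thunk((-3 - 4), ∅)}, St=∅>
step 3: <T=(λu. u), E={w↦thunk((-3 - 4), ∅)}, St=[thunk]>
step 4: <T=u, E={u↦thunk(w, {w↦thunk((-3 - 4), ∅)}), w↦thunk((-3 - 4), ∅)}, St=∅>
step 5: <T=w, E={w↦thunk((-3 - 4), ∅)}, St=∅>
step 6: <T=(-3 - 4), E=∅, St=∅>
step 7: <T=-3, E=∅, St=[subR]>
step 8: <T=4, E=∅, St=[subL(-3)]>
→ final value -7

Answer: -7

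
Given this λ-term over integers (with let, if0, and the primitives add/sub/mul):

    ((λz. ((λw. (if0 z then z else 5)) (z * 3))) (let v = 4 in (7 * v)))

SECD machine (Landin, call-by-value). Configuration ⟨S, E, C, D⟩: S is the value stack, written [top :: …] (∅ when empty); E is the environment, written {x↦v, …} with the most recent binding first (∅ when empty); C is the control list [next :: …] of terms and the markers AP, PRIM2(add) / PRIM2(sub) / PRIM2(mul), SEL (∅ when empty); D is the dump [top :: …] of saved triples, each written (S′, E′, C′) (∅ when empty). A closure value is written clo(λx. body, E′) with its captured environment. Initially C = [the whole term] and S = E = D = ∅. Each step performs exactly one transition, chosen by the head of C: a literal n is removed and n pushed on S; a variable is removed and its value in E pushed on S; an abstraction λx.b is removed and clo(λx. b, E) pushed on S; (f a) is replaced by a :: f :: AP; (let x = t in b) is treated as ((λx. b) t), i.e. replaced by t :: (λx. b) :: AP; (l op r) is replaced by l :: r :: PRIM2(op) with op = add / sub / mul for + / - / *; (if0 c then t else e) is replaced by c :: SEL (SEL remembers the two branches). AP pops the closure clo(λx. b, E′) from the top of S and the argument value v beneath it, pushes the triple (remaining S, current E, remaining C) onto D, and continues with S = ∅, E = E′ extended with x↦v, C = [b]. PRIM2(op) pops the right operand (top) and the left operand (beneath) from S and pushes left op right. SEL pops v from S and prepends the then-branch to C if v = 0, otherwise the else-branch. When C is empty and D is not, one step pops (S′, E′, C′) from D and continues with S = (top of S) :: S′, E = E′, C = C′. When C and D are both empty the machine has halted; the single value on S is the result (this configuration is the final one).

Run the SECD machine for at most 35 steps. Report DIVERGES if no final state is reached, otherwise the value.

Answer: 5

Execution trace:
0. [S=∅ | E=∅ | C=[((λz. ((λw. (if0 z then z else 5)) (z * 3))) (let v = 4 in (7 * v)))] | D=∅]
1. [S=∅ | E=∅ | C=[(let v = 4 in (7 * v)) :: (λz. ((λw. (if0 z then z else 5)) (z * 3))) :: AP] | D=∅]
2. [S=∅ | E=∅ | C=[4 :: (λv. (7 * v)) :: AP :: (λz. ((λw. (if0 z then z else 5)) (z * 3))) :: AP] | D=∅]
3. [S=[4] | E=∅ | C=[(λv. (7 * v)) :: AP :: (λz. ((λw. (if0 z then z else 5)) (z * 3))) :: AP] | D=∅]
4. [S=[clo(λv. (7 * v), ∅) :: 4] | E=∅ | C=[AP :: (λz. ((λw. (if0 z then z else 5)) (z * 3))) :: AP] | D=∅]
5. [S=∅ | E={v↦4} | C=[(7 * v)] | D=[(∅, ∅, [(λz. ((λw. (if0 z then z else 5)) (z * 3))) :: AP])]]
6. [S=∅ | E={v↦4} | C=[7 :: v :: PRIM2(mul)] | D=[(∅, ∅, [(λz. ((λw. (if0 z then z else 5)) (z * 3))) :: AP])]]
7. [S=[7] | E={v↦4} | C=[v :: PRIM2(mul)] | D=[(∅, ∅, [(λz. ((λw. (if0 z then z else 5)) (z * 3))) :: AP])]]
8. [S=[4 :: 7] | E={v↦4} | C=[PRIM2(mul)] | D=[(∅, ∅, [(λz. ((λw. (if0 z then z else 5)) (z * 3))) :: AP])]]
9. [S=[28] | E={v↦4} | C=∅ | D=[(∅, ∅, [(λz. ((λw. (if0 z then z else 5)) (z * 3))) :: AP])]]
10. [S=[28] | E=∅ | C=[(λz. ((λw. (if0 z then z else 5)) (z * 3))) :: AP] | D=∅]
11. [S=[clo(λz. ((λw. (if0 z then z else 5)) (z * 3)), ∅) :: 28] | E=∅ | C=[AP] | D=∅]
12. [S=∅ | E={z↦28} | C=[((λw. (if0 z then z else 5)) (z * 3))] | D=[(∅, ∅, ∅)]]
13. [S=∅ | E={z↦28} | C=[(z * 3) :: (λw. (if0 z then z else 5)) :: AP] | D=[(∅, ∅, ∅)]]
14. [S=∅ | E={z↦28} | C=[z :: 3 :: PRIM2(mul) :: (λw. (if0 z then z else 5)) :: AP] | D=[(∅, ∅, ∅)]]
15. [S=[28] | E={z↦28} | C=[3 :: PRIM2(mul) :: (λw. (if0 z then z else 5)) :: AP] | D=[(∅, ∅, ∅)]]
16. [S=[3 :: 28] | E={z↦28} | C=[PRIM2(mul) :: (λw. (if0 z then z else 5)) :: AP] | D=[(∅, ∅, ∅)]]
17. [S=[84] | E={z↦28} | C=[(λw. (if0 z then z else 5)) :: AP] | D=[(∅, ∅, ∅)]]
18. [S=[clo(λw. (if0 z then z else 5), {z↦28}) :: 84] | E={z↦28} | C=[AP] | D=[(∅, ∅, ∅)]]
19. [S=∅ | E={w↦84, z↦28} | C=[(if0 z then z else 5)] | D=[(∅, {z↦28}, ∅) :: (∅, ∅, ∅)]]
20. [S=∅ | E={w↦84, z↦28} | C=[z :: SEL] | D=[(∅, {z↦28}, ∅) :: (∅, ∅, ∅)]]
21. [S=[28] | E={w↦84, z↦28} | C=[SEL] | D=[(∅, {z↦28}, ∅) :: (∅, ∅, ∅)]]
22. [S=∅ | E={w↦84, z↦28} | C=[5] | D=[(∅, {z↦28}, ∅) :: (∅, ∅, ∅)]]
23. [S=[5] | E={w↦84, z↦28} | C=∅ | D=[(∅, {z↦28}, ∅) :: (∅, ∅, ∅)]]
24. [S=[5] | E={z↦28} | C=∅ | D=[(∅, ∅, ∅)]]
25. [S=[5] | E=∅ | C=∅ | D=∅]
→ final value 5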